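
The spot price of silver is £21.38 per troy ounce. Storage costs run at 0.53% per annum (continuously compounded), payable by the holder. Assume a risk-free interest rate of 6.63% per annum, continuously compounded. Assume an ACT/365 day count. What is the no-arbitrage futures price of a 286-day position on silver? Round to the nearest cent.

Net carry = r + u − y = 0.0663 + 0.0053 − 0.0000 = 0.0716
F = S·e^((r+u−y)T) = 21.38 · e^(0.0716 × 286/365) = 21.38 · e^0.056103
= 21.38 × 1.057707 = £22.61 per troy ounce

£22.61 per troy ounce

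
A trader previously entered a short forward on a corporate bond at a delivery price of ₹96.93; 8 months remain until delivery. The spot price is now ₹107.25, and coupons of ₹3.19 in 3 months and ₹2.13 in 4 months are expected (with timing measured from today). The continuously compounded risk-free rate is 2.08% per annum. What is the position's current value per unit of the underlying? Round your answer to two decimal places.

PV(remaining coupons) I = 3.19·e^(−0.0208·3/12) + 2.13·e^(−0.0208·4/12) = 5.2887
Current forward F = (S − I)·e^(rT) = (107.25 − 5.2887)·e^(0.0208·8/12) = 101.9613 × 1.013963 = 103.3850
Value (long) = (F − K)·e^(−rT) = (103.3850 − 96.93) × 0.986229 = 6.3661
Short position value = −(long value) = -₹6.37

-₹6.37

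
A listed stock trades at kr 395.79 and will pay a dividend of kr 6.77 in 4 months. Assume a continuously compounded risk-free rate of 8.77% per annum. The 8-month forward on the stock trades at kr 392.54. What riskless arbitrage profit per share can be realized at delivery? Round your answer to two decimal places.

kr 20.11 per share

PV(dividends) I = 6.77·e^(−0.0877·4/12) = 6.5750
Fair forward F* = (S − I)·e^(rT) = (395.79 − 6.5750)·e^0.058467 = 389.2150 × 1.060210 = 412.6496
Market kr 392.54 < fair 412.6496: forward underpriced → reverse cash-and-carry (short the stock, invest proceeds at r, pay the dividends, go long the forward).
Profit at T = |F_mkt − F*| = |392.54 − 412.6496| = kr 20.11 per share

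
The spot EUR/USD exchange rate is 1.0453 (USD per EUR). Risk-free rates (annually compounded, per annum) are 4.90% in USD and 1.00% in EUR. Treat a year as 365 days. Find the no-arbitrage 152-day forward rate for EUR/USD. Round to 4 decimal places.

1.0619

By covered interest parity, F = S · (1+r_USD)^T / (1+r_EUR)^T
= 1.0453 × 1.020121 / 1.004152 = 1.0453 × 1.015903
F = 1.0619 USD per EUR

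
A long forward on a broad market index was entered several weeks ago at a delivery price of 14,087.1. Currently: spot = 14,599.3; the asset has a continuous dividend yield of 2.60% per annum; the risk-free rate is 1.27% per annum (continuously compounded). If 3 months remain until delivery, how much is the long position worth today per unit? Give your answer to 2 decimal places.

Current fair forward for the remaining 3 months: F = S·e^((r − q)·T), (r − q) = 0.0127 − 0.0260 = -0.0133
F = 14599.3 · e^(-0.0133 × 3/12) = 14599.3 × 0.99668052 = 14550.8379
Value of long forward = (F − K)·e^(−rT) = (14550.8379 − 14087.1) · e^(−0.0127·3/12)
= 463.7379 × 0.99683003 = 462.27

462.27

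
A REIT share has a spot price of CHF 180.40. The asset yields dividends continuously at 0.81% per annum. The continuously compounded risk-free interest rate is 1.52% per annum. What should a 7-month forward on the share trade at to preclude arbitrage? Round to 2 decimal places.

CHF 181.15

F = S·e^((r − q)T) = 180.40 · e^((0.0152 − 0.0081) × 7/12)
= 180.40 · e^0.004142 = 180.40 × 1.004151
F = CHF 181.15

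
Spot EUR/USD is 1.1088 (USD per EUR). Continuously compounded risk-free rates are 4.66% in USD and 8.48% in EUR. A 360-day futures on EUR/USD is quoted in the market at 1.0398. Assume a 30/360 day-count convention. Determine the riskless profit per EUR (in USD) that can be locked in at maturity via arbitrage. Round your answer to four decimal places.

0.0274 per EUR (in USD)

Fair futures: F* = S·e^(carry·T), with carry = (r_USD − r_EUR) = 0.0466 − 0.0848 = -0.0382
F* = 1.1088 · e^(-0.0382 × 360/360) = 1.1088 · e^-0.038200 = 1.1088 × 0.962520 = 1.0672
Market 1.0398 < fair 1.0672: forward underpriced → reverse cash-and-carry (short spot, go long the forward).
At maturity, profit = |F_mkt − F*| = |1.0398 − 1.0672| = 0.0274 per EUR (in USD)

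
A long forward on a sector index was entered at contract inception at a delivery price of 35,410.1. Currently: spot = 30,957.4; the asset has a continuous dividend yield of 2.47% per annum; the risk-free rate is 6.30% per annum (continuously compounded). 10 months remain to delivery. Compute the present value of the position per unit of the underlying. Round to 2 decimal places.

Current fair forward for the remaining 10 months: F = S·e^((r − q)·T), (r − q) = 0.0630 − 0.0247 = 0.0383
F = 30957.4 · e^(0.0383 × 10/12) = 30957.4 × 1.03243147 = 31961.3940
Value of long forward = (F − K)·e^(−rT) = (31961.3940 − 35410.1) · e^(−0.0630·10/12)
= -3448.7060 × 0.94885432 = -3272.32

-3272.32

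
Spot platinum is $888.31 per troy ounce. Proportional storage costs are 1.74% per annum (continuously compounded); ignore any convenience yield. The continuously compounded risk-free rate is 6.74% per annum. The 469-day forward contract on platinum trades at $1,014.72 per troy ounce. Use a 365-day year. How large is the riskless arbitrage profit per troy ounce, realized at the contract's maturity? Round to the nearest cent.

$24.15 per troy ounce

Fair forward: F* = S·e^(carry·T), with carry = (r + u) = 0.0674 + 0.0174 = 0.0848
F* = 888.31 · e^(0.0848 × 469/365) = 888.31 · e^0.108962 = 888.31 × 1.115120 = $990.5722
Market $1014.72 > fair $990.5722: forward overpriced → cash-and-carry (buy spot, short the forward).
At maturity, profit = |F_mkt − F*| = |1014.72 − 990.5722| = $24.15 per troy ounce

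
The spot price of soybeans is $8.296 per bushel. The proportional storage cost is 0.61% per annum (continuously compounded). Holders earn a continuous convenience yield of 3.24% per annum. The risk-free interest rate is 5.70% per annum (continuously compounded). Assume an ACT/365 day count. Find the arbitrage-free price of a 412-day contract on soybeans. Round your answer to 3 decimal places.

$8.589 per bushel

Net carry = r + u − y = 0.0570 + 0.0061 − 0.0324 = 0.0307
F = S·e^((r+u−y)T) = 8.296 · e^(0.0307 × 412/365) = 8.296 · e^0.034653
= 8.296 × 1.035260 = $8.589 per bushel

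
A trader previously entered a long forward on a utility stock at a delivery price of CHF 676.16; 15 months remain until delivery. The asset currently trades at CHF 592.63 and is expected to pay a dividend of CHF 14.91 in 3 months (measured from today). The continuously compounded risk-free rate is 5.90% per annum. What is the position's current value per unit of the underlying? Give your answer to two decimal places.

-CHF 50.15

PV(remaining dividends) I = 14.91·e^(−0.0590·3/12) = 14.6917
Current forward F = (S − I)·e^(rT) = (592.63 − 14.6917)·e^(0.0590·15/12) = 577.9383 × 1.076538 = 622.1725
Value (long) = (F − K)·e^(−rT) = (622.1725 − 676.16) × 0.928904 = -50.1492
Value = -CHF 50.15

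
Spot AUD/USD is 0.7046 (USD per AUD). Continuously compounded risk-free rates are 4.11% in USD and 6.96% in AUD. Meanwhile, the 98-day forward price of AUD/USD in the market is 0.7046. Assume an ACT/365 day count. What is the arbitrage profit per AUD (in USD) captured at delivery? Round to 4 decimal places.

0.0054 per AUD (in USD)

Fair forward: F* = S·e^(carry·T), with carry = (r_USD − r_AUD) = 0.0411 − 0.0696 = -0.0285
F* = 0.7046 · e^(-0.0285 × 98/365) = 0.7046 · e^-0.007652 = 0.7046 × 0.992377 = 0.6992
Market 0.7046 > fair 0.6992: forward overpriced → cash-and-carry (buy spot, short the forward).
At maturity, profit = |F_mkt − F*| = |0.7046 − 0.6992| = 0.0054 per AUD (in USD)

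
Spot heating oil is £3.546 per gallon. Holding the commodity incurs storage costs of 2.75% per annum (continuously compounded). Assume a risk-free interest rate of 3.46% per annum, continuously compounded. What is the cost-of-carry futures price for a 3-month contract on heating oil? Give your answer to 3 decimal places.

£3.601 per gallon

Net carry = r + u − y = 0.0346 + 0.0275 − 0.0000 = 0.0621
F = S·e^((r+u−y)T) = 3.546 · e^(0.0621 × 3/12) = 3.546 · e^0.015525
= 3.546 × 1.015646 = £3.601 per gallon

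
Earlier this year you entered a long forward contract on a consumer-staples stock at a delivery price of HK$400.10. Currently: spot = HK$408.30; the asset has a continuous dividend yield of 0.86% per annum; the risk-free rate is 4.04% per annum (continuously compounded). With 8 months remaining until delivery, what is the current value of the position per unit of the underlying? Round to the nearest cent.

Current fair forward for the remaining 8 months: F = S·e^((r − q)·T), (r − q) = 0.0404 − 0.0086 = 0.0318
F = 408.30 · e^(0.0318 × 8/12) = 408.30 × 1.021426 = 417.0482
Value of long forward = (F − K)·e^(−rT) = (417.0482 − 400.10) · e^(−0.0404·8/12)
= 16.9482 × 0.973426 = 16.50

HK$16.50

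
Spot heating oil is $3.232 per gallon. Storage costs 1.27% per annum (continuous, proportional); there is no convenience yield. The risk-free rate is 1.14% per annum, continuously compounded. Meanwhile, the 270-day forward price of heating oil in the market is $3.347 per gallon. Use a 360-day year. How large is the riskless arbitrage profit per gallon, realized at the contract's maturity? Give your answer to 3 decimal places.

$0.056 per gallon

Fair forward: F* = S·e^(carry·T), with carry = (r + u) = 0.0114 + 0.0127 = 0.0241
F* = 3.232 · e^(0.0241 × 270/360) = 3.232 · e^0.018075 = 3.232 × 1.018239 = $3.2909
Market $3.347 > fair $3.2909: forward overpriced → cash-and-carry (buy spot, short the forward).
At maturity, profit = |F_mkt − F*| = |3.347 − 3.2909| = $0.056 per gallon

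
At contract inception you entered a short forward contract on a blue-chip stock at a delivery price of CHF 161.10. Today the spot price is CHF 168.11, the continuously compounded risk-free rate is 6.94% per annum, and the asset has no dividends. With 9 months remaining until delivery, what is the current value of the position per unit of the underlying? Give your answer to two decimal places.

-CHF 15.18

Current fair forward for the remaining 9 months: F = S·e^(r·T), r = 0.0694
F = 168.11 · e^(0.0694 × 9/12) = 168.11 × 1.053428 = 177.0918
Value of long forward = (F − K)·e^(−rT) = (177.0918 − 161.10) · e^(−0.0694·9/12)
= 15.9918 × 0.949281 = 15.18
Short position value = −(long value) = -CHF 15.18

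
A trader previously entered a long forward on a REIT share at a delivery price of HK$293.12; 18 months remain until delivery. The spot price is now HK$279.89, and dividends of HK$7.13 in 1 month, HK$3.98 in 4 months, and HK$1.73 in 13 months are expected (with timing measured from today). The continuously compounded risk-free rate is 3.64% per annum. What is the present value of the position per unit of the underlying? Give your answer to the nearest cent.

-HK$10.36

PV(remaining dividends) I = 7.13·e^(−0.0364·1/12) + 3.98·e^(−0.0364·4/12) + 1.73·e^(−0.0364·13/12) = 12.7035
Current forward F = (S − I)·e^(rT) = (279.89 − 12.7035)·e^(0.0364·18/12) = 267.1865 × 1.056118 = 282.1805
Value (long) = (F − K)·e^(−rT) = (282.1805 − 293.12) × 0.946864 = -10.3582
Value = -HK$10.36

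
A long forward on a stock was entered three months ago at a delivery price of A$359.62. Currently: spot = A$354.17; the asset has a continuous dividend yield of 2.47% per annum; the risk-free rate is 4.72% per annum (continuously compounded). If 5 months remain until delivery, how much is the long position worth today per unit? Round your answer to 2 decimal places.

-A$2.07

Current fair forward for the remaining 5 months: F = S·e^((r − q)·T), (r − q) = 0.0472 − 0.0247 = 0.0225
F = 354.17 · e^(0.0225 × 5/12) = 354.17 × 1.009419 = 357.5059
Value of long forward = (F − K)·e^(−rT) = (357.5059 − 359.62) · e^(−0.0472·5/12)
= -2.1141 × 0.980525 = -2.07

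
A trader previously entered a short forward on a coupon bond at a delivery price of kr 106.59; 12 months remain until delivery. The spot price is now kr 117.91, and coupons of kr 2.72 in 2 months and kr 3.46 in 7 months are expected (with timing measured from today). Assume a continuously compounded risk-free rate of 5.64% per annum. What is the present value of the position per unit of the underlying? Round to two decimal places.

PV(remaining coupons) I = 2.72·e^(−0.0564·2/12) + 3.46·e^(−0.0564·7/12) = 6.0426
Current forward F = (S − I)·e^(rT) = (117.91 − 6.0426)·e^(0.0564·12/12) = 111.8674 × 1.058021 = 118.3581
Value (long) = (F − K)·e^(−rT) = (118.3581 − 106.59) × 0.945161 = 11.1227
Short position value = −(long value) = -kr 11.12

-kr 11.12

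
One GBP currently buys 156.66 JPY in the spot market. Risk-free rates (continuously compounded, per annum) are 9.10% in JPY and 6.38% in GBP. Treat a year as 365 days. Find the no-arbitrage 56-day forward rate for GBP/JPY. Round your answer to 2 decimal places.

F = S·e^((r_JPY − r_GBP)T) = 156.66 · e^((0.0910 − 0.0638) × 56/365)
= 156.66 · e^0.004173 = 156.66 × 1.004182
F = 157.32 JPY per GBP

157.32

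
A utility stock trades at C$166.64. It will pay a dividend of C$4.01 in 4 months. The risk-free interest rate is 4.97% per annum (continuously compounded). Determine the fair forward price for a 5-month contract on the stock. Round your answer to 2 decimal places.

C$166.10

PV(dividends) I = 4.01·e^(−0.0497·4/12)
I = 3.9441
F = (S − I)·e^(rT) = (166.64 − 3.9441) · e^(0.0497·5/12)
= 162.6959 · e^0.020708 = 162.6959 × 1.020924 = C$166.10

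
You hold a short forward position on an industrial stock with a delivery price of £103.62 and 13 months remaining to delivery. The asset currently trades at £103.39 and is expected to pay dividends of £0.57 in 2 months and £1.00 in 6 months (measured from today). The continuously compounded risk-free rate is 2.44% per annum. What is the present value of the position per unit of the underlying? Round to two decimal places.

-£0.92

PV(remaining dividends) I = 0.57·e^(−0.0244·2/12) + 1.00·e^(−0.0244·6/12) = 1.5556
Current forward F = (S − I)·e^(rT) = (103.39 − 1.5556)·e^(0.0244·13/12) = 101.8344 × 1.026786 = 104.5621
Value (long) = (F − K)·e^(−rT) = (104.5621 − 103.62) × 0.973913 = 0.9175
Short position value = −(long value) = -£0.92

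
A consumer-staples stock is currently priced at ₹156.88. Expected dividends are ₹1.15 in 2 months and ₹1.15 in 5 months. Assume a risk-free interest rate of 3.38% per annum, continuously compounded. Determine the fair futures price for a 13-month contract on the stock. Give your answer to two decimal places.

PV(dividends) I = 1.15·e^(−0.0338·2/12) + 1.15·e^(−0.0338·5/12)
I = 1.1435 + 1.1339 = 2.2774
F = (S − I)·e^(rT) = (156.88 − 2.2774) · e^(0.0338·13/12)
= 154.6026 · e^0.036617 = 154.6026 × 1.037296 = ₹160.37

₹160.37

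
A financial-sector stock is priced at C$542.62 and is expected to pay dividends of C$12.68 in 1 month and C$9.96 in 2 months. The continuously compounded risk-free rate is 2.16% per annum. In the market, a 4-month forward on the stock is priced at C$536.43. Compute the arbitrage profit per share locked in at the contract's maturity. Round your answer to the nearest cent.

PV(dividends) I = 12.68·e^(−0.0216·1/12) + 9.96·e^(−0.0216·2/12) = 22.5814
Fair forward F* = (S − I)·e^(rT) = (542.62 − 22.5814)·e^0.007200 = 520.0386 × 1.007226 = 523.7964
Market C$536.43 > fair 523.7964: forward overpriced → cash-and-carry (borrow at r, buy the stock and collect the dividends, short the forward).
Profit at T = |F_mkt − F*| = |536.43 − 523.7964| = C$12.63 per share

C$12.63 per share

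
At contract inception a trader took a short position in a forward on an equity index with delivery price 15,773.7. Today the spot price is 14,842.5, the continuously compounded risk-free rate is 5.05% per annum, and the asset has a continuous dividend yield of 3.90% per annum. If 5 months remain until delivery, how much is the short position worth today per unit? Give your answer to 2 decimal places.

Current fair forward for the remaining 5 months: F = S·e^((r − q)·T), (r − q) = 0.0505 − 0.0390 = 0.0115
F = 14842.5 · e^(0.0115 × 5/12) = 14842.5 × 1.00480317 = 14913.7911
Value of long forward = (F − K)·e^(−rT) = (14913.7911 − 15773.7) · e^(−0.0505·5/12)
= -859.9089 × 0.97917816 = -842.00
Short position value = −(long value) = 842.00

842.00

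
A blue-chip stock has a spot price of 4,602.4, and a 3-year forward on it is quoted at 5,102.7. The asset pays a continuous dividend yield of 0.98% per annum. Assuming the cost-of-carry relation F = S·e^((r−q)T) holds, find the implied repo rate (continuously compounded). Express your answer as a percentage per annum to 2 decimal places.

From F = S·e^((r−q)T): (r − q) = ln(F/S)/T
ln(5102.7/4602.4) = ln(1.108704) = 0.103192
(r − q) = 0.103192 / (3) = 0.034397
r = ln(F/S)/T + q = 0.034397 + 0.0098 = 0.044197
r = 4.42%

4.42%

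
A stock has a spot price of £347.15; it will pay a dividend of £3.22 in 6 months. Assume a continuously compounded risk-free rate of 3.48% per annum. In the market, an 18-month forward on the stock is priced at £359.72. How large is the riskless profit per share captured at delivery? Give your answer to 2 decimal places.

PV(dividends) I = 3.22·e^(−0.0348·6/12) = 3.1645
Fair forward F* = (S − I)·e^(rT) = (347.15 − 3.1645)·e^0.052200 = 343.9855 × 1.053586 = 362.4183
Market £359.72 < fair 362.4183: forward underpriced → reverse cash-and-carry (short the stock, invest proceeds at r, pay the dividends, go long the forward).
Profit at T = |F_mkt − F*| = |359.72 − 362.4183| = £2.70 per share

£2.70 per share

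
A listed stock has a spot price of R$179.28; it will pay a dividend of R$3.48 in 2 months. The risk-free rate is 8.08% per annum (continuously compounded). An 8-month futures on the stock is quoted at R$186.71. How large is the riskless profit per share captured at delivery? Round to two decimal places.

R$1.13 per share

PV(dividends) I = 3.48·e^(−0.0808·2/12) = 3.4335
Fair futures F* = (S − I)·e^(rT) = (179.28 − 3.4335)·e^0.053867 = 175.8465 × 1.055344 = 185.5785
Market R$186.71 > fair 185.5785: forward overpriced → cash-and-carry (borrow at r, buy the stock and collect the dividends, short the forward).
Profit at T = |F_mkt − F*| = |186.71 − 185.5785| = R$1.13 per share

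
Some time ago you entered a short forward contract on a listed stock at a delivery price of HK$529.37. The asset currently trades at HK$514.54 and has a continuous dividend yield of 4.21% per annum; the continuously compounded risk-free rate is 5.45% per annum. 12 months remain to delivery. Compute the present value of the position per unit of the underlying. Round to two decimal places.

Current fair forward for the remaining 12 months: F = S·e^((r − q)·T), (r − q) = 0.0545 − 0.0421 = 0.0124
F = 514.54 · e^(0.0124 × 12/12) = 514.54 × 1.012477 = 520.9599
Value of long forward = (F − K)·e^(−rT) = (520.9599 − 529.37) · e^(−0.0545·12/12)
= -8.4101 × 0.946959 = -7.96
Short position value = −(long value) = HK$7.96

HK$7.96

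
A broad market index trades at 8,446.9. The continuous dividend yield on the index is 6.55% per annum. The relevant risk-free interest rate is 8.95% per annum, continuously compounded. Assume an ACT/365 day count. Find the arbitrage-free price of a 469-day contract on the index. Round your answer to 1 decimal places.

F = S·e^((r − q)T) = 8446.9 · e^((0.0895 − 0.0655) × 469/365)
= 8446.9 · e^0.030838 = 8446.9 × 1.031318
F = 8,711.4

8,711.4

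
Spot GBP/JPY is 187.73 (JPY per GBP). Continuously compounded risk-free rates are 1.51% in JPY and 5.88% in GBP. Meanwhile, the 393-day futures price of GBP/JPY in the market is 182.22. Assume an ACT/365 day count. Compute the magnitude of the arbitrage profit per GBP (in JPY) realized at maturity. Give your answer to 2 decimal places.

3.12 per GBP (in JPY)

Fair futures: F* = S·e^(carry·T), with carry = (r_JPY − r_GBP) = 0.0151 − 0.0588 = -0.0437
F* = 187.73 · e^(-0.0437 × 393/365) = 187.73 · e^-0.047052 = 187.73 × 0.954038 = 179.1016
Market 182.22 > fair 179.1016: forward overpriced → cash-and-carry (buy spot, short the forward).
At maturity, profit = |F_mkt − F*| = |182.22 − 179.1016| = 3.12 per GBP (in JPY)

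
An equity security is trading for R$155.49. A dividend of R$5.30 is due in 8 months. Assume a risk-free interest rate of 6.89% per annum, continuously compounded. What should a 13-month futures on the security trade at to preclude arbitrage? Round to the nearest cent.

R$162.09

PV(dividends) I = 5.30·e^(−0.0689·8/12)
I = 5.0621
F = (S − I)·e^(rT) = (155.49 − 5.0621) · e^(0.0689·13/12)
= 150.4279 · e^0.074642 = 150.4279 × 1.077498 = R$162.09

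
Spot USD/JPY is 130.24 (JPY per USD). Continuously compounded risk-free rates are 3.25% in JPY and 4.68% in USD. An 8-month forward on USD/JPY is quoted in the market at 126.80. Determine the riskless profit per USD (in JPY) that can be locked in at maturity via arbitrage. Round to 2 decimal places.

2.20 per USD (in JPY)

Fair forward: F* = S·e^(carry·T), with carry = (r_JPY − r_USD) = 0.0325 − 0.0468 = -0.0143
F* = 130.24 · e^(-0.0143 × 8/12) = 130.24 · e^-0.009533 = 130.24 × 0.990512 = 129.0043
Market 126.80 < fair 129.0043: forward underpriced → reverse cash-and-carry (short spot, go long the forward).
At maturity, profit = |F_mkt − F*| = |126.80 − 129.0043| = 2.20 per USD (in JPY)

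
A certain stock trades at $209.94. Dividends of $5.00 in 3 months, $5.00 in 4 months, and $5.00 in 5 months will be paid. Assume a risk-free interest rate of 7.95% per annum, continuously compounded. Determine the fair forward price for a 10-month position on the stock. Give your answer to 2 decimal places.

$208.71

PV(dividends) I = 5.00·e^(−0.0795·3/12) + 5.00·e^(−0.0795·4/12) + 5.00·e^(−0.0795·5/12)
I = 4.9016 + 4.8692 + 4.8371 = 14.6079
F = (S − I)·e^(rT) = (209.94 − 14.6079) · e^(0.0795·10/12)
= 195.3321 · e^0.066250 = 195.3321 × 1.068494 = $208.71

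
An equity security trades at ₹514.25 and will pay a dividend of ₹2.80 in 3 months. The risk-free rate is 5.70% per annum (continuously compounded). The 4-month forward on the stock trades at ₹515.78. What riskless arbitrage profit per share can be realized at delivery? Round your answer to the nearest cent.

PV(dividends) I = 2.80·e^(−0.0570·3/12) = 2.7604
Fair forward F* = (S − I)·e^(rT) = (514.25 − 2.7604)·e^0.019000 = 511.4896 × 1.019182 = 521.3010
Market ₹515.78 < fair 521.3010: forward underpriced → reverse cash-and-carry (short the stock, invest proceeds at r, pay the dividends, go long the forward).
Profit at T = |F_mkt − F*| = |515.78 − 521.3010| = ₹5.52 per share

₹5.52 per share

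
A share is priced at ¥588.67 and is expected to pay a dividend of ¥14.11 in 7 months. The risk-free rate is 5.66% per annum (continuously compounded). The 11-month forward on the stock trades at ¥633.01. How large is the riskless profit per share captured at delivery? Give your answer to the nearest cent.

¥27.37 per share

PV(dividends) I = 14.11·e^(−0.0566·7/12) = 13.6517
Fair forward F* = (S − I)·e^(rT) = (588.67 − 13.6517)·e^0.051883 = 575.0183 × 1.053253 = 605.6397
Market ¥633.01 > fair 605.6397: forward overpriced → cash-and-carry (borrow at r, buy the stock and collect the dividends, short the forward).
Profit at T = |F_mkt − F*| = |633.01 − 605.6397| = ¥27.37 per share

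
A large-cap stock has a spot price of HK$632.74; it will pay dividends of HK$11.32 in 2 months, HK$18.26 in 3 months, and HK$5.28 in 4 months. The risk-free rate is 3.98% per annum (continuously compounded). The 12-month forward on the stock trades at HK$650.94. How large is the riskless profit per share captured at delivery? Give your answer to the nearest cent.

PV(dividends) I = 11.32·e^(−0.0398·2/12) + 18.26·e^(−0.0398·3/12) + 5.28·e^(−0.0398·4/12) = 34.5348
Fair forward F* = (S − I)·e^(rT) = (632.74 − 34.5348)·e^0.039800 = 598.2052 × 1.040603 = 622.4941
Market HK$650.94 > fair 622.4941: forward overpriced → cash-and-carry (borrow at r, buy the stock and collect the dividends, short the forward).
Profit at T = |F_mkt − F*| = |650.94 − 622.4941| = HK$28.45 per share

HK$28.45 per share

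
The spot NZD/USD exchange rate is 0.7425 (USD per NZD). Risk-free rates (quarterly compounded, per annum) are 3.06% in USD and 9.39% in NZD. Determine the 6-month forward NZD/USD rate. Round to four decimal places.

By covered interest parity, F = S · (1+r_USD/4)^(4T) / (1+r_NZD/4)^(4T)
= 0.7425 × 1.015359 / 1.047501 = 0.7425 × 0.969316
F = 0.7197 USD per NZD

0.7197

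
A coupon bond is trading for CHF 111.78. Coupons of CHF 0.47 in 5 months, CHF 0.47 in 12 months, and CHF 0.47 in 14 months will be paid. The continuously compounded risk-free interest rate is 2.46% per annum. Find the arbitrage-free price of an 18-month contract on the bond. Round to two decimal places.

PV(coupons) I = 0.47·e^(−0.0246·5/12) + 0.47·e^(−0.0246·12/12) + 0.47·e^(−0.0246·14/12)
I = 0.4652 + 0.4586 + 0.4567 = 1.3805
F = (S − I)·e^(rT) = (111.78 − 1.3805) · e^(0.0246·18/12)
= 110.3995 · e^0.036900 = 110.3995 × 1.037589 = CHF 114.55

CHF 114.55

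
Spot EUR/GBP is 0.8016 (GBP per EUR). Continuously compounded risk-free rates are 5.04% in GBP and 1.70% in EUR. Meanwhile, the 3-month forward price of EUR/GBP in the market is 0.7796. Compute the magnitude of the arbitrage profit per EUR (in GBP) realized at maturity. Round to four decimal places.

Fair forward: F* = S·e^(carry·T), with carry = (r_GBP − r_EUR) = 0.0504 − 0.0170 = 0.0334
F* = 0.8016 · e^(0.0334 × 3/12) = 0.8016 · e^0.008350 = 0.8016 × 1.008385 = 0.8083
Market 0.7796 < fair 0.8083: forward underpriced → reverse cash-and-carry (short spot, go long the forward).
At maturity, profit = |F_mkt − F*| = |0.7796 − 0.8083| = 0.0287 per EUR (in GBP)

0.0287 per EUR (in GBP)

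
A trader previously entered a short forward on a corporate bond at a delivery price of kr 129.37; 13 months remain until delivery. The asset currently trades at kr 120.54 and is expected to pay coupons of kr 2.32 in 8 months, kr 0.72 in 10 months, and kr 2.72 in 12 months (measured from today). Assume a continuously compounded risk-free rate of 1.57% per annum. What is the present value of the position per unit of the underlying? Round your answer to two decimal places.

kr 12.33

PV(remaining coupons) I = 2.32·e^(−0.0157·8/12) + 0.72·e^(−0.0157·10/12) + 2.72·e^(−0.0157·12/12) = 5.6841
Current forward F = (S − I)·e^(rT) = (120.54 − 5.6841)·e^(0.0157·13/12) = 114.8559 × 1.017154 = 116.8261
Value (long) = (F − K)·e^(−rT) = (116.8261 − 129.37) × 0.983135 = -12.3323
Short position value = −(long value) = kr 12.33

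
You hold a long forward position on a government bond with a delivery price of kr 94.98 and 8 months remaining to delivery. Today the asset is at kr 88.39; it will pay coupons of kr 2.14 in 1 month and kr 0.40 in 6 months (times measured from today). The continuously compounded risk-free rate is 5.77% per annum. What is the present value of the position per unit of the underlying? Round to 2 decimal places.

-kr 5.52

PV(remaining coupons) I = 2.14·e^(−0.0577·1/12) + 0.40·e^(−0.0577·6/12) = 2.5184
Current forward F = (S − I)·e^(rT) = (88.39 − 2.5184)·e^(0.0577·8/12) = 85.8716 × 1.039216 = 89.2391
Value (long) = (F − K)·e^(−rT) = (89.2391 − 94.98) × 0.962264 = -5.5243
Value = -kr 5.52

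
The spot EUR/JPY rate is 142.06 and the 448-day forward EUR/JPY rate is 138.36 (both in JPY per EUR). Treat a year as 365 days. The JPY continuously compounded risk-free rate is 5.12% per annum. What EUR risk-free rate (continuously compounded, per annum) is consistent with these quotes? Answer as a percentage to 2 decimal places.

F = S·e^((r_JPY − r_EUR)T) ⇒ r_EUR = r_JPY − ln(F/S)/T
ln(138.36/142.06) = -0.026391; /(448/365) = -0.021502
r_EUR = 0.0512 + 0.021502 = 0.072702
r_EUR = 7.27%

7.27%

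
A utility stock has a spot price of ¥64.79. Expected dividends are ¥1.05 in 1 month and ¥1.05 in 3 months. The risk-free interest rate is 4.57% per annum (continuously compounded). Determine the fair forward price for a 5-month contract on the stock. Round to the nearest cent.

PV(dividends) I = 1.05·e^(−0.0457·1/12) + 1.05·e^(−0.0457·3/12)
I = 1.0460 + 1.0381 = 2.0841
F = (S − I)·e^(rT) = (64.79 − 2.0841) · e^(0.0457·5/12)
= 62.7059 · e^0.019042 = 62.7059 × 1.019224 = ¥63.91

¥63.91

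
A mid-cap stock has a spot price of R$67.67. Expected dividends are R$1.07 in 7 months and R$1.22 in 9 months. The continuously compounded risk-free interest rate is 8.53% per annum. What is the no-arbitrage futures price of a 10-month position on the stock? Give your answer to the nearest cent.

R$70.33

PV(dividends) I = 1.07·e^(−0.0853·7/12) + 1.22·e^(−0.0853·9/12)
I = 1.0181 + 1.1444 = 2.1625
F = (S − I)·e^(rT) = (67.67 − 2.1625) · e^(0.0853·10/12)
= 65.5075 · e^0.071083 = 65.5075 × 1.073670 = R$70.33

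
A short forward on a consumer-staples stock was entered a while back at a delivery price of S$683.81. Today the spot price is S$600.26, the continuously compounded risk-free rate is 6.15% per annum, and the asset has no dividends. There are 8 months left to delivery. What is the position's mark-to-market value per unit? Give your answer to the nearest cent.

S$56.08

Current fair forward for the remaining 8 months: F = S·e^(r·T), r = 0.0615
F = 600.26 · e^(0.0615 × 8/12) = 600.26 × 1.041852 = 625.3821
Value of long forward = (F − K)·e^(−rT) = (625.3821 − 683.81) · e^(−0.0615·8/12)
= -58.4279 × 0.959829 = -56.08
Short position value = −(long value) = S$56.08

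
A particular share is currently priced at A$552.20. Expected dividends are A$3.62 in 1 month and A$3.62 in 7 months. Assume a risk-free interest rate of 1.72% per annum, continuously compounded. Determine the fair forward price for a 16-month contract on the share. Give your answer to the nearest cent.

PV(dividends) I = 3.62·e^(−0.0172·1/12) + 3.62·e^(−0.0172·7/12)
I = 3.6148 + 3.5839 = 7.1987
F = (S − I)·e^(rT) = (552.20 − 7.1987) · e^(0.0172·16/12)
= 545.0013 · e^0.022933 = 545.0013 × 1.023198 = A$557.64

A$557.64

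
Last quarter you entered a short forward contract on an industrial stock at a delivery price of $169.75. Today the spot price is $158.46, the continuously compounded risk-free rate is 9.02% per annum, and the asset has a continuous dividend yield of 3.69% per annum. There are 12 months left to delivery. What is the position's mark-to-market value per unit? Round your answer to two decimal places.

$2.39

Current fair forward for the remaining 12 months: F = S·e^((r − q)·T), (r − q) = 0.0902 − 0.0369 = 0.0533
F = 158.46 · e^(0.0533 × 12/12) = 158.46 × 1.054746 = 167.1351
Value of long forward = (F − K)·e^(−rT) = (167.1351 − 169.75) · e^(−0.0902·12/12)
= -2.6149 × 0.913748 = -2.39
Short position value = −(long value) = $2.39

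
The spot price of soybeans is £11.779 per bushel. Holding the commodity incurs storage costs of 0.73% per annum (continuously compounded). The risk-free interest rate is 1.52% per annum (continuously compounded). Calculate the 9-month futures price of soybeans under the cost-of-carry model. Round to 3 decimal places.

£11.979 per bushel

Net carry = r + u − y = 0.0152 + 0.0073 − 0.0000 = 0.0225
F = S·e^((r+u−y)T) = 11.779 · e^(0.0225 × 9/12) = 11.779 · e^0.016875
= 11.779 × 1.017018 = £11.979 per bushel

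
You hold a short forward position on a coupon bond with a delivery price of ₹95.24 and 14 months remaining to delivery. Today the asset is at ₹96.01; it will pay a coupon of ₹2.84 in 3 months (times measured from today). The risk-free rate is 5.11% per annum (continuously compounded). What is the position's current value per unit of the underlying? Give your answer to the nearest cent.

-₹3.48

PV(remaining coupons) I = 2.84·e^(−0.0511·3/12) = 2.8039
Current forward F = (S − I)·e^(rT) = (96.01 − 2.8039)·e^(0.0511·14/12) = 93.2061 × 1.061430 = 98.9318
Value (long) = (F − K)·e^(−rT) = (98.9318 − 95.24) × 0.942126 = 3.4781
Short position value = −(long value) = -₹3.48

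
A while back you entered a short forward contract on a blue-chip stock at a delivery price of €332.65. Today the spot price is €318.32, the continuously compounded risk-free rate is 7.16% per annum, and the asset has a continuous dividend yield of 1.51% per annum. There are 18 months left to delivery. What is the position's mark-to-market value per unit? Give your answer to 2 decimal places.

-€12.42

Current fair forward for the remaining 18 months: F = S·e^((r − q)·T), (r − q) = 0.0716 − 0.0151 = 0.0565
F = 318.32 · e^(0.0565 × 18/12) = 318.32 × 1.088445 = 346.4738
Value of long forward = (F − K)·e^(−rT) = (346.4738 − 332.65) · e^(−0.0716·18/12)
= 13.8238 × 0.898166 = 12.42
Short position value = −(long value) = -€12.42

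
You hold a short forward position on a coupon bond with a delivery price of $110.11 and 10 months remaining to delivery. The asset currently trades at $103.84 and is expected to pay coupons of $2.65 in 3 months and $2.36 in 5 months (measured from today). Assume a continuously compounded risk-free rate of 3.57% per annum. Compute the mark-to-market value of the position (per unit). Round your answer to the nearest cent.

$7.99

PV(remaining coupons) I = 2.65·e^(−0.0357·3/12) + 2.36·e^(−0.0357·5/12) = 4.9516
Current forward F = (S − I)·e^(rT) = (103.84 − 4.9516)·e^(0.0357·10/12) = 98.8884 × 1.030197 = 101.8745
Value (long) = (F − K)·e^(−rT) = (101.8745 − 110.11) × 0.970688 = -7.9941
Short position value = −(long value) = $7.99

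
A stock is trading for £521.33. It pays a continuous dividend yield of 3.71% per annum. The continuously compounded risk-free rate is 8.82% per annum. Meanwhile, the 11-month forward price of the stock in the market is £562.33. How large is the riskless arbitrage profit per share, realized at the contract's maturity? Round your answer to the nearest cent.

£16.00 per share

Fair forward: F* = S·e^(carry·T), with carry = (r − q) = 0.0882 − 0.0371 = 0.0511
F* = 521.33 · e^(0.0511 × 11/12) = 521.33 · e^0.046842 = 521.33 × 1.047956 = £546.3309
Market £562.33 > fair £546.3309: forward overpriced → cash-and-carry (buy spot, short the forward).
At maturity, profit = |F_mkt − F*| = |562.33 − 546.3309| = £16.00 per share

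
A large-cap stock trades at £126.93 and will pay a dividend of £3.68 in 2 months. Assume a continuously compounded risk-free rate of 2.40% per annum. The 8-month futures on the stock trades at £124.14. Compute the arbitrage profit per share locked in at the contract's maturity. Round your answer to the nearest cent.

£1.11 per share

PV(dividends) I = 3.68·e^(−0.0240·2/12) = 3.6653
Fair futures F* = (S − I)·e^(rT) = (126.93 − 3.6653)·e^0.016000 = 123.2647 × 1.016129 = 125.2528
Market £124.14 < fair 125.2528: forward underpriced → reverse cash-and-carry (short the stock, invest proceeds at r, pay the dividends, go long the forward).
Profit at T = |F_mkt − F*| = |124.14 − 125.2528| = £1.11 per share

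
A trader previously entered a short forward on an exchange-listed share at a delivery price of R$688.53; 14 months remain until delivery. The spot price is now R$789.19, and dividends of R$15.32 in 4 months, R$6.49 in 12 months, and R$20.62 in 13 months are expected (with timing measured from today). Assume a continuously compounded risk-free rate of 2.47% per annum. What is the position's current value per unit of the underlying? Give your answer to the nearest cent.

-R$78.62

PV(remaining dividends) I = 15.32·e^(−0.0247·4/12) + 6.49·e^(−0.0247·12/12) + 20.62·e^(−0.0247·13/12) = 41.6016
Current forward F = (S − I)·e^(rT) = (789.19 − 41.6016)·e^(0.0247·14/12) = 747.5884 × 1.029236 = 769.4449
Value (long) = (F − K)·e^(−rT) = (769.4449 − 688.53) × 0.971595 = 78.6165
Short position value = −(long value) = -R$78.62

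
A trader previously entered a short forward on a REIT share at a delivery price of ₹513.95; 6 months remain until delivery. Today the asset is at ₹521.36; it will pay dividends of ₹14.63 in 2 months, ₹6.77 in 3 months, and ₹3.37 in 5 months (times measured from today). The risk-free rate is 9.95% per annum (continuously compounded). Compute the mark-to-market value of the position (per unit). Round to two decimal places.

-₹8.13

PV(remaining dividends) I = 14.63·e^(−0.0995·2/12) + 6.77·e^(−0.0995·3/12) + 3.37·e^(−0.0995·5/12) = 24.2262
Current forward F = (S − I)·e^(rT) = (521.36 − 24.2262)·e^(0.0995·6/12) = 497.1338 × 1.051008 = 522.4916
Value (long) = (F − K)·e^(−rT) = (522.4916 − 513.95) × 0.951467 = 8.1271
Short position value = −(long value) = -₹8.13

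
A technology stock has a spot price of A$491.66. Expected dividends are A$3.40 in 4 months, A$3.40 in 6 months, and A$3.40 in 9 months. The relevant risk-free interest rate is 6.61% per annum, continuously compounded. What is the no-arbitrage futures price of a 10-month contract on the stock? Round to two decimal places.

A$509.09

PV(dividends) I = 3.40·e^(−0.0661·4/12) + 3.40·e^(−0.0661·6/12) + 3.40·e^(−0.0661·9/12)
I = 3.3259 + 3.2895 + 3.2356 = 9.8510
F = (S − I)·e^(rT) = (491.66 − 9.8510) · e^(0.0661·10/12)
= 481.8090 · e^0.055083 = 481.8090 × 1.056628 = A$509.09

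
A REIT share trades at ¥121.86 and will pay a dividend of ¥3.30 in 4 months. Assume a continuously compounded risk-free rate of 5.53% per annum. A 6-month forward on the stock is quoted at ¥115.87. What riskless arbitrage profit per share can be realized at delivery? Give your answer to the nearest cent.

PV(dividends) I = 3.30·e^(−0.0553·4/12) = 3.2397
Fair forward F* = (S − I)·e^(rT) = (121.86 − 3.2397)·e^0.027650 = 118.6203 × 1.028036 = 121.9459
Market ¥115.87 < fair 121.9459: forward underpriced → reverse cash-and-carry (short the stock, invest proceeds at r, pay the dividends, go long the forward).
Profit at T = |F_mkt − F*| = |115.87 − 121.9459| = ¥6.08 per share

¥6.08 per share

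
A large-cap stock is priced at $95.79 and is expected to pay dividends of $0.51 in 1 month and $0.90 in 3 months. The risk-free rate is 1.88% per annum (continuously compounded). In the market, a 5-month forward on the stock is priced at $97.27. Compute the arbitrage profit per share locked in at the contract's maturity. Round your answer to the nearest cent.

PV(dividends) I = 0.51·e^(−0.0188·1/12) + 0.90·e^(−0.0188·3/12) = 1.4050
Fair forward F* = (S − I)·e^(rT) = (95.79 − 1.4050)·e^0.007833 = 94.3850 × 1.007864 = 95.1272
Market $97.27 > fair 95.1272: forward overpriced → cash-and-carry (borrow at r, buy the stock and collect the dividends, short the forward).
Profit at T = |F_mkt − F*| = |97.27 − 95.1272| = $2.14 per share

$2.14 per share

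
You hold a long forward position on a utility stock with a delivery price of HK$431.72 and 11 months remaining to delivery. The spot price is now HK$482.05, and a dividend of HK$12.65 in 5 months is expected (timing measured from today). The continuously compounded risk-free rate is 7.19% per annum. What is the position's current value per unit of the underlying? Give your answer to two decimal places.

HK$65.59

PV(remaining dividends) I = 12.65·e^(−0.0719·5/12) = 12.2766
Current forward F = (S − I)·e^(rT) = (482.05 − 12.2766)·e^(0.0719·11/12) = 469.7734 × 1.068129 = 501.7786
Value (long) = (F − K)·e^(−rT) = (501.7786 − 431.72) × 0.936217 = 65.5901
Value = HK$65.59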